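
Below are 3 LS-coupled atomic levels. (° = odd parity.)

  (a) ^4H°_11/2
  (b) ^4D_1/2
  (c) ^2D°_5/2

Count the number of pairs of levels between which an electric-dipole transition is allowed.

(a)–(b): forbidden (ΔL, ΔJ).
(a)–(c): forbidden (parity, ΔS, ΔL, ΔJ).
(b)–(c): forbidden (ΔS, ΔJ).
Allowed pairs: 0 of 3.

0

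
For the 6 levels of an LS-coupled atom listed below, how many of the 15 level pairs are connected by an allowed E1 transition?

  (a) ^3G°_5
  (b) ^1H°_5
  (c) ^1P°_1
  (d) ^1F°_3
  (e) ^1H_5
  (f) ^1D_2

3

(a)–(b): forbidden (parity, ΔS).
(a)–(c): forbidden (parity, ΔS, ΔL, ΔJ).
(a)–(d): forbidden (parity, ΔS, ΔJ).
(a)–(e): forbidden (ΔS).
(a)–(f): forbidden (ΔS, ΔL, ΔJ).
(b)–(c): forbidden (parity, ΔL, ΔJ).
(b)–(d): forbidden (parity, ΔL, ΔJ).
(b)–(e): allowed.
(b)–(f): forbidden (ΔL, ΔJ).
(c)–(d): forbidden (parity, ΔL, ΔJ).
(c)–(e): forbidden (ΔL, ΔJ).
(c)–(f): allowed.
(d)–(e): forbidden (ΔL, ΔJ).
(d)–(f): allowed.
(e)–(f): forbidden (parity, ΔL, ΔJ).
Allowed pairs: 3 of 15.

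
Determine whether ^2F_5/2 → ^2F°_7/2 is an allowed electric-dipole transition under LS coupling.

Parity must change: even → odd — satisfied.
ΔS = 0: S: 1/2 → 1/2 — satisfied.
ΔL = 0, ±1 (not L=0↔0): L: 3 → 3, ΔL = +0 — satisfied.
ΔJ = 0, ±1 (not J=0↔0): J: 5/2 → 7/2, ΔJ = +1 — satisfied.
All four E1 rules are satisfied.

allowed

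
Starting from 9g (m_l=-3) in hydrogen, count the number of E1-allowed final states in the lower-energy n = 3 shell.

0

E1 requires l_f ∈ {3, 5}, but neither lies in [0, 2], so no final state is reachable.
Total: 0.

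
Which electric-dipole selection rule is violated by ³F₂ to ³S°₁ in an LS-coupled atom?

Reading off the term symbols: S 1→1, L 3→0, J 2→1, parity even→odd.
Parity must change: even → odd — passes.
ΔS = 0: S: 1 → 1 — passes.
ΔL = 0, ±1 (not L=0↔0): L: 3 → 0, ΔL = -3 — fails.
ΔJ = 0, ±1 (not J=0↔0): J: 2 → 1, ΔJ = -1 — passes.

the ΔL = 0, ±1 rule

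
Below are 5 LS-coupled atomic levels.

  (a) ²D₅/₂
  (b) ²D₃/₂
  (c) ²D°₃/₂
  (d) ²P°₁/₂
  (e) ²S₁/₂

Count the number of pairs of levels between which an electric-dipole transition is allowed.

4

(a)–(b): forbidden (parity).
(a)–(c): allowed.
(a)–(d): forbidden (ΔJ).
(a)–(e): forbidden (parity, ΔL, ΔJ).
(b)–(c): allowed.
(b)–(d): allowed.
(b)–(e): forbidden (parity, ΔL).
(c)–(d): forbidden (parity).
(c)–(e): forbidden (ΔL).
(d)–(e): allowed.
Allowed pairs: 4 of 10.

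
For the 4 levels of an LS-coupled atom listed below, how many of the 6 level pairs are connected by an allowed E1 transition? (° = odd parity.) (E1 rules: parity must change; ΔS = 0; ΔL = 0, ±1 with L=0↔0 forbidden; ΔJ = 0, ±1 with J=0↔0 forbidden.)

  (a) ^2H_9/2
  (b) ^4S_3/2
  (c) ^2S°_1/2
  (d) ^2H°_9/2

(a)–(b): forbidden (parity, ΔS, ΔL, ΔJ).
(a)–(c): forbidden (ΔL, ΔJ).
(a)–(d): allowed.
(b)–(c): forbidden (ΔS, ΔL).
(b)–(d): forbidden (ΔS, ΔL, ΔJ).
(c)–(d): forbidden (parity, ΔL, ΔJ).
Allowed pairs: 1 of 6.

1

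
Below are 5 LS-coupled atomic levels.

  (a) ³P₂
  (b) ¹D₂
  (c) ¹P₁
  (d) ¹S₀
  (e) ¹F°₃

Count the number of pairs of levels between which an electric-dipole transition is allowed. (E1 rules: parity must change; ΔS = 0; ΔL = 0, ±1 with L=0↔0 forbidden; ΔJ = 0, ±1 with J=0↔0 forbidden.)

1

(a)–(b): forbidden (parity, ΔS).
(a)–(c): forbidden (parity, ΔS).
(a)–(d): forbidden (parity, ΔS, ΔJ).
(a)–(e): forbidden (ΔS, ΔL).
(b)–(c): forbidden (parity).
(b)–(d): forbidden (parity, ΔL, ΔJ).
(b)–(e): allowed.
(c)–(d): forbidden (parity).
(c)–(e): forbidden (ΔL, ΔJ).
(d)–(e): forbidden (ΔL, ΔJ).
Allowed pairs: 1 of 10.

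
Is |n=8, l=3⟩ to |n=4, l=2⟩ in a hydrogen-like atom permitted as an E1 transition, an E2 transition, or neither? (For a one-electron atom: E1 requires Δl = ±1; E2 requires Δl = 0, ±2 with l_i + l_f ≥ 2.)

Δl = 2 − 3 = -1; l_i + l_f = 5.
E1 (Δl = ±1): satisfied.
E2 (Δl = 0,±2, l_i+l_f ≥ 2): not satisfied.

E1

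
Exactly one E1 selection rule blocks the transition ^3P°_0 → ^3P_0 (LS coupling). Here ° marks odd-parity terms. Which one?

Parity must change: odd → even — satisfied.
ΔS = 0: S: 1 → 1 — satisfied.
ΔL = 0, ±1 (not L=0↔0): L: 1 → 1, ΔL = +0 — satisfied.
ΔJ = 0, ±1 (not J=0↔0): J: 0 → 0, ΔJ = +0 — violated.

the J=0 ↔ J=0 exclusion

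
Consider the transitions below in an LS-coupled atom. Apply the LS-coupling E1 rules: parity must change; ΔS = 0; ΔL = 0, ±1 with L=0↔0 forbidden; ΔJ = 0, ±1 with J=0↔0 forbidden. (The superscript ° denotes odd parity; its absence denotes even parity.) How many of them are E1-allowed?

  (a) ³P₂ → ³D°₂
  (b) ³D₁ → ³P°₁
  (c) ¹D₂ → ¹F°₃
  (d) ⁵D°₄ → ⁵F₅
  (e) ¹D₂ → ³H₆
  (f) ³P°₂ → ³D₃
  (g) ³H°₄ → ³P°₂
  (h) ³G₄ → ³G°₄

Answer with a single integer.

6

(a) allowed
(b) allowed
(c) allowed
(d) allowed
(e) forbidden (parity, ΔS, ΔL, ΔJ fail)
(f) allowed
(g) forbidden (parity, ΔL, ΔJ fail)
(h) allowed
Total allowed: 6 of 8.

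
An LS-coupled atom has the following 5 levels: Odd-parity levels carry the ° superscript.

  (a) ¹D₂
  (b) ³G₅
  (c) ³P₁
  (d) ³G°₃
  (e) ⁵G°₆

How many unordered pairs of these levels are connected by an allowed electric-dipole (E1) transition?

(a)–(b): forbidden (parity, ΔS, ΔL, ΔJ).
(a)–(c): forbidden (parity, ΔS).
(a)–(d): forbidden (ΔS, ΔL).
(a)–(e): forbidden (ΔS, ΔL, ΔJ).
(b)–(c): forbidden (parity, ΔL, ΔJ).
(b)–(d): forbidden (ΔJ).
(b)–(e): forbidden (ΔS).
(c)–(d): forbidden (ΔL, ΔJ).
(c)–(e): forbidden (ΔS, ΔL, ΔJ).
(d)–(e): forbidden (parity, ΔS, ΔJ).
Allowed pairs: 0 of 10.

0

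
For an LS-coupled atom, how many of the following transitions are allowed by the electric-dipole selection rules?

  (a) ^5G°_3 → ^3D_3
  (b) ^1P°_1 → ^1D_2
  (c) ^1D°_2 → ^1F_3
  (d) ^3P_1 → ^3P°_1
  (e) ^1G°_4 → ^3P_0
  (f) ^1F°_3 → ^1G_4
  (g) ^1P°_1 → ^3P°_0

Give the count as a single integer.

4

(a) forbidden (ΔS, ΔL fail)
(b) allowed
(c) allowed
(d) allowed
(e) forbidden (ΔS, ΔL, ΔJ fail)
(f) allowed
(g) forbidden (parity, ΔS fail)
Total allowed: 4 of 7.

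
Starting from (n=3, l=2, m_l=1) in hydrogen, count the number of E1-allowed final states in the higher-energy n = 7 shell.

E1 requires Δl = ±1, so l_f ∈ {1, 3}; with 0 ≤ l_f ≤ n_f−1 = 6, the allowed l_f values are {1, 3}.
For l_f = 1: m_f ∈ {m_i−1, m_i, m_i+1} ∩ [−1, 1] = {0, 1} → 2 states.
For l_f = 3: m_f ∈ {m_i−1, m_i, m_i+1} ∩ [−3, 3] = {0, 1, 2} → 3 states.
Total: 5.

5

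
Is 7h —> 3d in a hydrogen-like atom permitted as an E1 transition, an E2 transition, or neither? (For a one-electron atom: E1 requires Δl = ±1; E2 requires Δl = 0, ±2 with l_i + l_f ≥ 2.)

Δl = 2 − 5 = -3; l_i + l_f = 7.
E1 (Δl = ±1): not satisfied.
E2 (Δl = 0,±2, l_i+l_f ≥ 2): not satisfied.

neither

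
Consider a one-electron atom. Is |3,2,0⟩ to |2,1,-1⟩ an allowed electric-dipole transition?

Initial l = 2, final l = 1, so Δl = -1. E1 requires Δl = ±1: satisfied.
m_l: 0 → -1 (Δm_l = -1). |Δm_l| ≤ 1 satisfied.
All E1 selection rules are satisfied.

allowed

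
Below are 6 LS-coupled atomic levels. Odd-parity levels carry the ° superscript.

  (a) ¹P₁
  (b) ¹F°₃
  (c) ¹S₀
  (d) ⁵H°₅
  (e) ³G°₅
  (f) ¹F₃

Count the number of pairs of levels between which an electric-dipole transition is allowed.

(a)–(b): forbidden (ΔL, ΔJ).
(a)–(c): forbidden (parity).
(a)–(d): forbidden (ΔS, ΔL, ΔJ).
(a)–(e): forbidden (ΔS, ΔL, ΔJ).
(a)–(f): forbidden (parity, ΔL, ΔJ).
(b)–(c): forbidden (ΔL, ΔJ).
(b)–(d): forbidden (parity, ΔS, ΔL, ΔJ).
(b)–(e): forbidden (parity, ΔS, ΔJ).
(b)–(f): allowed.
(c)–(d): forbidden (ΔS, ΔL, ΔJ).
(c)–(e): forbidden (ΔS, ΔL, ΔJ).
(c)–(f): forbidden (parity, ΔL, ΔJ).
(d)–(e): forbidden (parity, ΔS).
(d)–(f): forbidden (ΔS, ΔL, ΔJ).
(e)–(f): forbidden (ΔS, ΔJ).
Allowed pairs: 1 of 15.

1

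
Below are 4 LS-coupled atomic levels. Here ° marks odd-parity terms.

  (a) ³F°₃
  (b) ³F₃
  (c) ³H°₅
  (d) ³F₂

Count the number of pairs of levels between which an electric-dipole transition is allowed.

(a)–(b): allowed.
(a)–(c): forbidden (parity, ΔL, ΔJ).
(a)–(d): allowed.
(b)–(c): forbidden (ΔL, ΔJ).
(b)–(d): forbidden (parity).
(c)–(d): forbidden (ΔL, ΔJ).
Allowed pairs: 2 of 6.

2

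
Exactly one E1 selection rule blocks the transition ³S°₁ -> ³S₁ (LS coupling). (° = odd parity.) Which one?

Reading off the term symbols: S 1→1, L 0→0, J 1→1, parity odd→even.
ΔJ = 0, ±1 (not J=0↔0): J: 1 → 1, ΔJ = +0 — passes.
ΔL = 0, ±1 (not L=0↔0): L: 0 → 0, ΔL = +0 — fails.
ΔS = 0: S: 1 → 1 — passes.
Parity must change: odd → even — passes.

the L=0 ↔ L=0 exclusion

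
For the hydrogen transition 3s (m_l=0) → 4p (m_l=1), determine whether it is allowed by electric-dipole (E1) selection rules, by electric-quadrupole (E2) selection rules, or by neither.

Δl = 1 − 0 = +1; l_i + l_f = 1.
Δm_l = +1.
E1 (Δl = ±1, |Δm_l| ≤ 1): satisfied.
E2 (Δl = 0,±2, l_i+l_f ≥ 2, |Δm_l| ≤ 2): not satisfied.

E1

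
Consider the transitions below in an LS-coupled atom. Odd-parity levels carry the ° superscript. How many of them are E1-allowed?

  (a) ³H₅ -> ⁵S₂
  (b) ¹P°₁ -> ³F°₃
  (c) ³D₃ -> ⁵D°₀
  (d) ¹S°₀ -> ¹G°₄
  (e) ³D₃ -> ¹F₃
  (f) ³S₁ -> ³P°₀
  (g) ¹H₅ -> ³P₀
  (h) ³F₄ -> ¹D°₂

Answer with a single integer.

(a) forbidden (parity, ΔS, ΔL, ΔJ fail)
(b) forbidden (parity, ΔS, ΔL, ΔJ fail)
(c) forbidden (ΔS, ΔJ fail)
(d) forbidden (parity, ΔL, ΔJ fail)
(e) forbidden (parity, ΔS fail)
(f) allowed
(g) forbidden (parity, ΔS, ΔL, ΔJ fail)
(h) forbidden (ΔS, ΔJ fail)
Total allowed: 1 of 8.

1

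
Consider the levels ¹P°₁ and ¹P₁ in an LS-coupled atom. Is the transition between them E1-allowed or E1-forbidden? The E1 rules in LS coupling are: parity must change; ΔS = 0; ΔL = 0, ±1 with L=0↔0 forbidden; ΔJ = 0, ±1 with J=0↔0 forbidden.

Initial level: S=0, L=1, J=1, parity odd. Final level: S=0, L=1, J=1, parity even.
Parity must change: odd → even — ok.
ΔS = 0: S: 0 → 0 — ok.
ΔL = 0, ±1 (not L=0↔0): L: 1 → 1, ΔL = +0 — ok.
ΔJ = 0, ±1 (not J=0↔0): J: 1 → 1, ΔJ = +0 — ok.
All four E1 rules are satisfied.

allowed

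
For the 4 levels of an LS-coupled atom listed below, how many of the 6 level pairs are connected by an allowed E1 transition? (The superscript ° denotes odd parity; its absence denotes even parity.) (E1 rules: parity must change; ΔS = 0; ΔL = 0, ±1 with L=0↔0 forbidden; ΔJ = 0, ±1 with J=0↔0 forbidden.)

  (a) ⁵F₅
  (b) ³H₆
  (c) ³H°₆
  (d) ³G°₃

(a)–(b): forbidden (parity, ΔS, ΔL).
(a)–(c): forbidden (ΔS, ΔL).
(a)–(d): forbidden (ΔS, ΔJ).
(b)–(c): allowed.
(b)–(d): forbidden (ΔJ).
(c)–(d): forbidden (parity, ΔJ).
Allowed pairs: 1 of 6.

1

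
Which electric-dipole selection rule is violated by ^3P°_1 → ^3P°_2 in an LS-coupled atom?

Initial level: S=1, L=1, J=1, parity odd. Final level: S=1, L=1, J=2, parity odd.
Parity must change: odd → odd — ✗.
ΔS = 0: S: 1 → 1 — ✓.
ΔL = 0, ±1 (not L=0↔0): L: 1 → 1, ΔL = +0 — ✓.
ΔJ = 0, ±1 (not J=0↔0): J: 1 → 2, ΔJ = +1 — ✓.

parity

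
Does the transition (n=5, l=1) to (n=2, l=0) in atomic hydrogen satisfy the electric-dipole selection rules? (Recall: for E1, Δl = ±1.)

allowed

l: 1 → 0 (Δl = -1). Δl = ±1 satisfied.
All E1 selection rules are satisfied.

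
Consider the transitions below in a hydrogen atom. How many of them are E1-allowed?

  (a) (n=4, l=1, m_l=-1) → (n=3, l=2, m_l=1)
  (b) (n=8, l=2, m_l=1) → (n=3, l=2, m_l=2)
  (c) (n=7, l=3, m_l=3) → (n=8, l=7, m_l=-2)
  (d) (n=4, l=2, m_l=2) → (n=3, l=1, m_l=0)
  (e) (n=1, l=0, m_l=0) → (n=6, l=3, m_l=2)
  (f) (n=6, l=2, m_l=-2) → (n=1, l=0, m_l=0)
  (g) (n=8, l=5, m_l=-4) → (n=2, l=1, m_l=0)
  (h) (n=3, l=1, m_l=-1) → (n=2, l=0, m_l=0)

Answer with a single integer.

(a) forbidden — Δm_l = +2 (E1 requires Δm_l = 0, ±1)
(b) forbidden — Δl = +0 (E1 requires Δl = ±1)
(c) forbidden — Δl = +4 (E1 requires Δl = ±1); Δm_l = -5 (E1 requires Δm_l = 0, ±1)
(d) forbidden — Δm_l = -2 (E1 requires Δm_l = 0, ±1)
(e) forbidden — Δl = +3 (E1 requires Δl = ±1); Δm_l = +2 (E1 requires Δm_l = 0, ±1)
(f) forbidden — Δl = -2 (E1 requires Δl = ±1); Δm_l = +2 (E1 requires Δm_l = 0, ±1)
(g) forbidden — Δl = -4 (E1 requires Δl = ±1); Δm_l = +4 (E1 requires Δm_l = 0, ±1)
(h) allowed
Total allowed: 1 of 8.

1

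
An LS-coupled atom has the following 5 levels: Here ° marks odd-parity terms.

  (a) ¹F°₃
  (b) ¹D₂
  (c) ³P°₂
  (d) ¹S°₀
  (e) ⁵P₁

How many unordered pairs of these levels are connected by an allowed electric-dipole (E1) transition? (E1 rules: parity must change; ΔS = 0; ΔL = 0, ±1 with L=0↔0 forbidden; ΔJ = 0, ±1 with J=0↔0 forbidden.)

1

(a)–(b): allowed.
(a)–(c): forbidden (parity, ΔS, ΔL).
(a)–(d): forbidden (parity, ΔL, ΔJ).
(a)–(e): forbidden (ΔS, ΔL, ΔJ).
(b)–(c): forbidden (ΔS).
(b)–(d): forbidden (ΔL, ΔJ).
(b)–(e): forbidden (parity, ΔS).
(c)–(d): forbidden (parity, ΔS, ΔJ).
(c)–(e): forbidden (ΔS).
(d)–(e): forbidden (ΔS).
Allowed pairs: 1 of 10.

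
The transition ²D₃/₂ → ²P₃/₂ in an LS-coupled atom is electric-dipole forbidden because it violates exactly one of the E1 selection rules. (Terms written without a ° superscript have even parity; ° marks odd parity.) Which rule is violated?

Reading off the term symbols: S 1/2→1/2, L 2→1, J 3/2→3/2, parity even→even.
ΔJ = 0, ±1 (not J=0↔0): J: 3/2 → 3/2, ΔJ = +0 — passes.
ΔS = 0: S: 1/2 → 1/2 — passes.
ΔL = 0, ±1 (not L=0↔0): L: 2 → 1, ΔL = -1 — passes.
Parity must change: even → even — fails.

parity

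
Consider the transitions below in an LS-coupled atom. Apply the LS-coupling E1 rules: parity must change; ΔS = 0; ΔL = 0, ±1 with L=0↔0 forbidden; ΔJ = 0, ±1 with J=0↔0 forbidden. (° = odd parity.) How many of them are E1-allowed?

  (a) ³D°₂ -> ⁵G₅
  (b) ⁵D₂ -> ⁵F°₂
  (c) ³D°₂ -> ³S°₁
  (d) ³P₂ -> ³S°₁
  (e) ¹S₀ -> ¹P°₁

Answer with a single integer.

(a) forbidden (ΔS, ΔL, ΔJ fail)
(b) allowed
(c) forbidden (parity, ΔL fail)
(d) allowed
(e) allowed
Total allowed: 3 of 5.

3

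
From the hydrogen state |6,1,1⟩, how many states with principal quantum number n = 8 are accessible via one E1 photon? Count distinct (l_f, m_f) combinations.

4

E1 requires Δl = ±1, so l_f ∈ {0, 2}; with 0 ≤ l_f ≤ n_f−1 = 7, the allowed l_f values are {0, 2}.
For l_f = 0: m_f ∈ {m_i−1, m_i, m_i+1} ∩ [−0, 0] = {0} → 1 state.
For l_f = 2: m_f ∈ {m_i−1, m_i, m_i+1} ∩ [−2, 2] = {0, 1, 2} → 3 states.
Total: 4.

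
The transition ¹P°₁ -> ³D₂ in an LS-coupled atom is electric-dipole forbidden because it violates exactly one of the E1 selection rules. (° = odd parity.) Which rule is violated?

the ΔS = 0 rule

Reading off the term symbols: S 0→1, L 1→2, J 1→2, parity odd→even.
ΔS = 0: S: 0 → 1 — fails.
Parity must change: odd → even — ok.
ΔL = 0, ±1 (not L=0↔0): L: 1 → 2, ΔL = +1 — ok.
ΔJ = 0, ±1 (not J=0↔0): J: 1 → 2, ΔJ = +1 — ok.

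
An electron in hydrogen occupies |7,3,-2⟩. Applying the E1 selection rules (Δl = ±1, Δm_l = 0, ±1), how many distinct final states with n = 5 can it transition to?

E1 requires Δl = ±1, so l_f ∈ {2, 4}; with 0 ≤ l_f ≤ n_f−1 = 4, the allowed l_f values are {2, 4}.
For l_f = 2: m_f ∈ {m_i−1, m_i, m_i+1} ∩ [−2, 2] = {-2, -1} → 2 states.
For l_f = 4: m_f ∈ {m_i−1, m_i, m_i+1} ∩ [−4, 4] = {-3, -2, -1} → 3 states.
Total: 5.

5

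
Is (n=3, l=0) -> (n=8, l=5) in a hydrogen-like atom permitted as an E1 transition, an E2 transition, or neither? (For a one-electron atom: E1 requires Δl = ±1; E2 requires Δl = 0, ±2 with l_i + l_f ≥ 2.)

neither

Δl = 5 − 0 = +5; l_i + l_f = 5.
E1 (Δl = ±1): not satisfied.
E2 (Δl = 0,±2, l_i+l_f ≥ 2): not satisfied.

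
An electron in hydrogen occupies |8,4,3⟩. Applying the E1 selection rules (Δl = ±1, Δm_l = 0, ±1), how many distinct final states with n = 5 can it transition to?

2

E1 requires Δl = ±1, so l_f ∈ {3, 5}; with 0 ≤ l_f ≤ n_f−1 = 4, the allowed l_f values are {3}.
For l_f = 3: m_f ∈ {m_i−1, m_i, m_i+1} ∩ [−3, 3] = {2, 3} → 2 states.
Total: 2.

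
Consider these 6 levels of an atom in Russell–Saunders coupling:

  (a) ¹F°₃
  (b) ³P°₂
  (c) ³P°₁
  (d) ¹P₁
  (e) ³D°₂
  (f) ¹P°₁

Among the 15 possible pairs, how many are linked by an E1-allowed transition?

1

(a)–(b): forbidden (parity, ΔS, ΔL).
(a)–(c): forbidden (parity, ΔS, ΔL, ΔJ).
(a)–(d): forbidden (ΔL, ΔJ).
(a)–(e): forbidden (parity, ΔS).
(a)–(f): forbidden (parity, ΔL, ΔJ).
(b)–(c): forbidden (parity).
(b)–(d): forbidden (ΔS).
(b)–(e): forbidden (parity).
(b)–(f): forbidden (parity, ΔS).
(c)–(d): forbidden (ΔS).
(c)–(e): forbidden (parity).
(c)–(f): forbidden (parity, ΔS).
(d)–(e): forbidden (ΔS).
(d)–(f): allowed.
(e)–(f): forbidden (parity, ΔS).
Allowed pairs: 1 of 15.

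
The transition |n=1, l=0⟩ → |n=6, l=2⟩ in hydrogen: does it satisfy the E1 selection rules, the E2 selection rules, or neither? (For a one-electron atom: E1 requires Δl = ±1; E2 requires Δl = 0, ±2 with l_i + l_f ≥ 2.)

Δl = 2 − 0 = +2; l_i + l_f = 2.
E1 (Δl = ±1): not satisfied.
E2 (Δl = 0,±2, l_i+l_f ≥ 2): satisfied.

E2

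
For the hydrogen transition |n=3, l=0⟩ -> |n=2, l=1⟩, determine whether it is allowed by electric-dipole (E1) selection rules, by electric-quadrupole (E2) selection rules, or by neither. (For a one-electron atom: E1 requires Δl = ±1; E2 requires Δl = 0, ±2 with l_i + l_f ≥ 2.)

E1

Δl = 1 − 0 = +1; l_i + l_f = 1.
E1 (Δl = ±1): satisfied.
E2 (Δl = 0,±2, l_i+l_f ≥ 2): not satisfied.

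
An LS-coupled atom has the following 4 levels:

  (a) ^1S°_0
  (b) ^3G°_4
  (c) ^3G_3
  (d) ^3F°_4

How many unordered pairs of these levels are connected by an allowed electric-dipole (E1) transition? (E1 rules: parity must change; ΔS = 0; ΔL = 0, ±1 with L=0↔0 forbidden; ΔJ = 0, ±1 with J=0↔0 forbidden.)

2

(a)–(b): forbidden (parity, ΔS, ΔL, ΔJ).
(a)–(c): forbidden (ΔS, ΔL, ΔJ).
(a)–(d): forbidden (parity, ΔS, ΔL, ΔJ).
(b)–(c): allowed.
(b)–(d): forbidden (parity).
(c)–(d): allowed.
Allowed pairs: 2 of 6.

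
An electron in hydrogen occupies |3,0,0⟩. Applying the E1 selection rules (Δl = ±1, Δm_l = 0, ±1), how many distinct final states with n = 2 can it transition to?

E1 requires Δl = ±1, so l_f ∈ {-1, 1}; with 0 ≤ l_f ≤ n_f−1 = 1, the allowed l_f values are {1}.
For l_f = 1: m_f ∈ {m_i−1, m_i, m_i+1} ∩ [−1, 1] = {-1, 0, 1} → 3 states.
Total: 3.

3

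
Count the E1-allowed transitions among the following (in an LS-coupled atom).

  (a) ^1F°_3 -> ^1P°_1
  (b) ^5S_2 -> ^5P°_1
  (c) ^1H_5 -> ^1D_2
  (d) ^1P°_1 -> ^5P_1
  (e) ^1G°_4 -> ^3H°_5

1

(a) forbidden (parity, ΔL, ΔJ fail)
(b) allowed
(c) forbidden (parity, ΔL, ΔJ fail)
(d) forbidden (ΔS fails)
(e) forbidden (parity, ΔS fail)
Total allowed: 1 of 5.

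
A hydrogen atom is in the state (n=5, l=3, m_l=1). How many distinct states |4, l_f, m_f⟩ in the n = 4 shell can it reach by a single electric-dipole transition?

E1 requires Δl = ±1, so l_f ∈ {2, 4}; with 0 ≤ l_f ≤ n_f−1 = 3, the allowed l_f values are {2}.
For l_f = 2: m_f ∈ {m_i−1, m_i, m_i+1} ∩ [−2, 2] = {0, 1, 2} → 3 states.
Total: 3.

3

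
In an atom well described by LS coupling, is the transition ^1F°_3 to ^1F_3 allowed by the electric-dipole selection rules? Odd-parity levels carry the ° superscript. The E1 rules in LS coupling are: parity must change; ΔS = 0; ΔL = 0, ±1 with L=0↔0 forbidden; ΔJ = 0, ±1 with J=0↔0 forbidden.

Reading off the term symbols: S 0→0, L 3→3, J 3→3, parity odd→even.
ΔS = 0: S: 0 → 0 — ok.
ΔL = 0, ±1 (not L=0↔0): L: 3 → 3, ΔL = +0 — ok.
ΔJ = 0, ±1 (not J=0↔0): J: 3 → 3, ΔJ = +0 — ok.
Parity must change: odd → even — ok.
All four E1 rules are satisfied.

allowed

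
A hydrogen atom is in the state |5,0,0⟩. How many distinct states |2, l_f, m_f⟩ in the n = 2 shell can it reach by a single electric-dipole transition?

3

E1 requires Δl = ±1, so l_f ∈ {-1, 1}; with 0 ≤ l_f ≤ n_f−1 = 1, the allowed l_f values are {1}.
For l_f = 1: m_f ∈ {m_i−1, m_i, m_i+1} ∩ [−1, 1] = {-1, 0, 1} → 3 states.
Total: 3.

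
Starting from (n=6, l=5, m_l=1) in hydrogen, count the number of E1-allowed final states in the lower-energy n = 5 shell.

E1 requires Δl = ±1, so l_f ∈ {4, 6}; with 0 ≤ l_f ≤ n_f−1 = 4, the allowed l_f values are {4}.
For l_f = 4: m_f ∈ {m_i−1, m_i, m_i+1} ∩ [−4, 4] = {0, 1, 2} → 3 states.
Total: 3.

3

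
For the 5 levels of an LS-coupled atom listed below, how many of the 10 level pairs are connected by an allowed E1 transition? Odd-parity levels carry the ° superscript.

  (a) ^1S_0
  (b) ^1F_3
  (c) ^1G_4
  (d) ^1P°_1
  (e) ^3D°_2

(a)–(b): forbidden (parity, ΔL, ΔJ).
(a)–(c): forbidden (parity, ΔL, ΔJ).
(a)–(d): allowed.
(a)–(e): forbidden (ΔS, ΔL, ΔJ).
(b)–(c): forbidden (parity).
(b)–(d): forbidden (ΔL, ΔJ).
(b)–(e): forbidden (ΔS).
(c)–(d): forbidden (ΔL, ΔJ).
(c)–(e): forbidden (ΔS, ΔL, ΔJ).
(d)–(e): forbidden (parity, ΔS).
Allowed pairs: 1 of 10.

1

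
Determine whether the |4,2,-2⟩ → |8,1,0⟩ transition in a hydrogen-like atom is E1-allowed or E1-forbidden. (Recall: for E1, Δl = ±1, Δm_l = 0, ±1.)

Initial l = 2, final l = 1, so Δl = -1. E1 requires Δl = ±1: satisfied.
Δm_l = 0 − (-2) = +2. E1 requires Δm_l = 0, ±1: violated.
The transition is electric-dipole forbidden.

forbidden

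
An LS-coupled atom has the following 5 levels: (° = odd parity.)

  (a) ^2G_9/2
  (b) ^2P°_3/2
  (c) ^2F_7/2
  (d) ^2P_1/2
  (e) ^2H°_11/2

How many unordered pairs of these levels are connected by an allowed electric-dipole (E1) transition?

(a)–(b): forbidden (ΔL, ΔJ).
(a)–(c): forbidden (parity).
(a)–(d): forbidden (parity, ΔL, ΔJ).
(a)–(e): allowed.
(b)–(c): forbidden (ΔL, ΔJ).
(b)–(d): allowed.
(b)–(e): forbidden (parity, ΔL, ΔJ).
(c)–(d): forbidden (parity, ΔL, ΔJ).
(c)–(e): forbidden (ΔL, ΔJ).
(d)–(e): forbidden (ΔL, ΔJ).
Allowed pairs: 2 of 10.

2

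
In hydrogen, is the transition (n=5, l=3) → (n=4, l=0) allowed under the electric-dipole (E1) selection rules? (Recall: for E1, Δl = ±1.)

l: 3 → 0 (Δl = -3). Δl = ±1 ✗.
The transition is electric-dipole forbidden.

forbidden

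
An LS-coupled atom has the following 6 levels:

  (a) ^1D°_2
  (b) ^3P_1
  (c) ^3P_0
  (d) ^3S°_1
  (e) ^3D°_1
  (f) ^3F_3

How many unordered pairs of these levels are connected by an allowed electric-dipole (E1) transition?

4

(a)–(b): forbidden (ΔS).
(a)–(c): forbidden (ΔS, ΔJ).
(a)–(d): forbidden (parity, ΔS, ΔL).
(a)–(e): forbidden (parity, ΔS).
(a)–(f): forbidden (ΔS).
(b)–(c): forbidden (parity).
(b)–(d): allowed.
(b)–(e): allowed.
(b)–(f): forbidden (parity, ΔL, ΔJ).
(c)–(d): allowed.
(c)–(e): allowed.
(c)–(f): forbidden (parity, ΔL, ΔJ).
(d)–(e): forbidden (parity, ΔL).
(d)–(f): forbidden (ΔL, ΔJ).
(e)–(f): forbidden (ΔJ).
Allowed pairs: 4 of 15.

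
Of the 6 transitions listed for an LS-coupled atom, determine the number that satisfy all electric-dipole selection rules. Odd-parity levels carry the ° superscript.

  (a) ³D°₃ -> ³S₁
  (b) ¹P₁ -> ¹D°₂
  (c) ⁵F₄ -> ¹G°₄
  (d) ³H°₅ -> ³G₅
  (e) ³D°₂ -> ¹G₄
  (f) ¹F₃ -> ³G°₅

(a) forbidden (ΔL, ΔJ fail)
(b) allowed
(c) forbidden (ΔS fails)
(d) allowed
(e) forbidden (ΔS, ΔL, ΔJ fail)
(f) forbidden (ΔS, ΔJ fail)
Total allowed: 2 of 6.

2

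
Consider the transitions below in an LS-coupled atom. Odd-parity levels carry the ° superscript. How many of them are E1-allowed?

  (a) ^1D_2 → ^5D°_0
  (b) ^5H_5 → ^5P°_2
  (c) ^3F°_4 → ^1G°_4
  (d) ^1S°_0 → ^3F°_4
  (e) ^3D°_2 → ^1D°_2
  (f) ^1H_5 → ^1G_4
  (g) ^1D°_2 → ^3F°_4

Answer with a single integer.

(a) forbidden (ΔS, ΔJ fail)
(b) forbidden (ΔL, ΔJ fail)
(c) forbidden (parity, ΔS fail)
(d) forbidden (parity, ΔS, ΔL, ΔJ fail)
(e) forbidden (parity, ΔS fail)
(f) forbidden (parity fails)
(g) forbidden (parity, ΔS, ΔJ fail)
Total allowed: 0 of 7.

0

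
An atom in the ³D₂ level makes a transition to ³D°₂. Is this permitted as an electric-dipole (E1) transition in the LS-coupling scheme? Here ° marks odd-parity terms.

Reading off the term symbols: S 1→1, L 2→2, J 2→2, parity even→odd.
ΔL = 0, ±1 (not L=0↔0): L: 2 → 2, ΔL = +0 — ✓.
ΔS = 0: S: 1 → 1 — ✓.
ΔJ = 0, ±1 (not J=0↔0): J: 2 → 2, ΔJ = +0 — ✓.
Parity must change: even → odd — ✓.
All four E1 rules are satisfied.

allowed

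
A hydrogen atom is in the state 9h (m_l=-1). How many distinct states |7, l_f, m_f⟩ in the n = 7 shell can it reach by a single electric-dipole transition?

6

E1 requires Δl = ±1, so l_f ∈ {4, 6}; with 0 ≤ l_f ≤ n_f−1 = 6, the allowed l_f values are {4, 6}.
For l_f = 4: m_f ∈ {m_i−1, m_i, m_i+1} ∩ [−4, 4] = {-2, -1, 0} → 3 states.
For l_f = 6: m_f ∈ {m_i−1, m_i, m_i+1} ∩ [−6, 6] = {-2, -1, 0} → 3 states.
Total: 6.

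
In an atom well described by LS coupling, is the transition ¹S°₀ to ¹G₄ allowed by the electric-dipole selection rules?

forbidden

ΔJ = 0, ±1 (not J=0↔0): J: 0 → 4, ΔJ = +4 — fails.
ΔS = 0: S: 0 → 0 — passes.
ΔL = 0, ±1 (not L=0↔0): L: 0 → 4, ΔL = +4 — fails.
Parity must change: odd → even — passes.
Rule(s) violated: ΔL, ΔJ.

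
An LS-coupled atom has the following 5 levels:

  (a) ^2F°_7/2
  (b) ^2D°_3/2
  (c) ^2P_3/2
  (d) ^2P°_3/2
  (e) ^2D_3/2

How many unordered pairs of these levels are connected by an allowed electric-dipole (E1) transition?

4

(a)–(b): forbidden (parity, ΔJ).
(a)–(c): forbidden (ΔL, ΔJ).
(a)–(d): forbidden (parity, ΔL, ΔJ).
(a)–(e): forbidden (ΔJ).
(b)–(c): allowed.
(b)–(d): forbidden (parity).
(b)–(e): allowed.
(c)–(d): allowed.
(c)–(e): forbidden (parity).
(d)–(e): allowed.
Allowed pairs: 4 of 10.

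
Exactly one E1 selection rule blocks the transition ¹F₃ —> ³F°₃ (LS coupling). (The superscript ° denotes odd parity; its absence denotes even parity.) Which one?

Reading off the term symbols: S 0→1, L 3→3, J 3→3, parity even→odd.
Parity must change: even → odd — satisfied.
ΔS = 0: S: 0 → 1 — violated.
ΔL = 0, ±1 (not L=0↔0): L: 3 → 3, ΔL = +0 — satisfied.
ΔJ = 0, ±1 (not J=0↔0): J: 3 → 3, ΔJ = +0 — satisfied.

the ΔS = 0 rule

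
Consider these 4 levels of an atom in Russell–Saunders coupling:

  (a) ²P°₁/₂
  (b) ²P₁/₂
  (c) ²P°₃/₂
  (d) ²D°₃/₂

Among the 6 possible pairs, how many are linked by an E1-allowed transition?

3

(a)–(b): allowed.
(a)–(c): forbidden (parity).
(a)–(d): forbidden (parity).
(b)–(c): allowed.
(b)–(d): allowed.
(c)–(d): forbidden (parity).
Allowed pairs: 3 of 6.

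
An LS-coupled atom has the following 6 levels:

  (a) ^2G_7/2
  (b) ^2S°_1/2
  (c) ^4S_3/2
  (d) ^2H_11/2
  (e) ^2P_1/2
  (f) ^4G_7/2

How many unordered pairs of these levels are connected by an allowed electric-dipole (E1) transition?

(a)–(b): forbidden (ΔL, ΔJ).
(a)–(c): forbidden (parity, ΔS, ΔL, ΔJ).
(a)–(d): forbidden (parity, ΔJ).
(a)–(e): forbidden (parity, ΔL, ΔJ).
(a)–(f): forbidden (parity, ΔS).
(b)–(c): forbidden (ΔS, ΔL).
(b)–(d): forbidden (ΔL, ΔJ).
(b)–(e): allowed.
(b)–(f): forbidden (ΔS, ΔL, ΔJ).
(c)–(d): forbidden (parity, ΔS, ΔL, ΔJ).
(c)–(e): forbidden (parity, ΔS).
(c)–(f): forbidden (parity, ΔL, ΔJ).
(d)–(e): forbidden (parity, ΔL, ΔJ).
(d)–(f): forbidden (parity, ΔS, ΔJ).
(e)–(f): forbidden (parity, ΔS, ΔL, ΔJ).
Allowed pairs: 1 of 15.

1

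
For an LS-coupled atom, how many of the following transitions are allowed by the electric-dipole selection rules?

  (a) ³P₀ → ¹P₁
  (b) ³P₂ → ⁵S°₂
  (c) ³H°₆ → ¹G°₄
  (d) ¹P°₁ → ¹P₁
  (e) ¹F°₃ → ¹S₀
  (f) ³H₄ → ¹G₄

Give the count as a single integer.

1

(a) forbidden (parity, ΔS fail)
(b) forbidden (ΔS fails)
(c) forbidden (parity, ΔS, ΔJ fail)
(d) allowed
(e) forbidden (ΔL, ΔJ fail)
(f) forbidden (parity, ΔS fail)
Total allowed: 1 of 6.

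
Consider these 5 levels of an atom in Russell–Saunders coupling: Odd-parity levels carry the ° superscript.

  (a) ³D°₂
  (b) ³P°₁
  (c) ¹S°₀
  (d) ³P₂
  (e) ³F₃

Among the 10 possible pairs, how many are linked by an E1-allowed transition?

(a)–(b): forbidden (parity).
(a)–(c): forbidden (parity, ΔS, ΔL, ΔJ).
(a)–(d): allowed.
(a)–(e): allowed.
(b)–(c): forbidden (parity, ΔS).
(b)–(d): allowed.
(b)–(e): forbidden (ΔL, ΔJ).
(c)–(d): forbidden (ΔS, ΔJ).
(c)–(e): forbidden (ΔS, ΔL, ΔJ).
(d)–(e): forbidden (parity, ΔL).
Allowed pairs: 3 of 10.

3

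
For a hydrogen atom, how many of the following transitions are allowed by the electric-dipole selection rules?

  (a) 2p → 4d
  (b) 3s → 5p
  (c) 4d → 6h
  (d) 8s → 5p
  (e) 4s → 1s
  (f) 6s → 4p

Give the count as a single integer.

(a) allowed
(b) allowed
(c) forbidden — Δl = +3 (E1 requires Δl = ±1)
(d) allowed
(e) forbidden — Δl = +0 (E1 requires Δl = ±1)
(f) allowed
Total allowed: 4 of 6.

4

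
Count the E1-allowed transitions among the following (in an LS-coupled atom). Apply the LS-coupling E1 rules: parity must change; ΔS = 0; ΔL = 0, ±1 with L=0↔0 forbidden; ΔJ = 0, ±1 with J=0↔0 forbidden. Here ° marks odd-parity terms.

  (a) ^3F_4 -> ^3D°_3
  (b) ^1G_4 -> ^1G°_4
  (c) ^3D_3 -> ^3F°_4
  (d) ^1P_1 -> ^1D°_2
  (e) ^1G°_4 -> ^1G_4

(a) allowed
(b) allowed
(c) allowed
(d) allowed
(e) allowed
Total allowed: 5 of 5.

5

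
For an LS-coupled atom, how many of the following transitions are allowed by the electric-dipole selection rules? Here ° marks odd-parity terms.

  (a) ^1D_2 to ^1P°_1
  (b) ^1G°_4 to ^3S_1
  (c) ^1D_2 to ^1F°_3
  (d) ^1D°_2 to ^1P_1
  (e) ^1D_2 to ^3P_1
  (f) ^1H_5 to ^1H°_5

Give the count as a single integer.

(a) allowed
(b) forbidden (ΔS, ΔL, ΔJ fail)
(c) allowed
(d) allowed
(e) forbidden (parity, ΔS fail)
(f) allowed
Total allowed: 4 of 6.

4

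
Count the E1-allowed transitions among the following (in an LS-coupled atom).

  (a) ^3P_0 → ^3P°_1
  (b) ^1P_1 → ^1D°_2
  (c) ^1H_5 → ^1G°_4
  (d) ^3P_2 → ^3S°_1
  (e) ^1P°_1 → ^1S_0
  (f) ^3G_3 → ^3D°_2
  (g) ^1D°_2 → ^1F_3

6

(a) allowed
(b) allowed
(c) allowed
(d) allowed
(e) allowed
(f) forbidden (ΔL fails)
(g) allowed
Total allowed: 6 of 7.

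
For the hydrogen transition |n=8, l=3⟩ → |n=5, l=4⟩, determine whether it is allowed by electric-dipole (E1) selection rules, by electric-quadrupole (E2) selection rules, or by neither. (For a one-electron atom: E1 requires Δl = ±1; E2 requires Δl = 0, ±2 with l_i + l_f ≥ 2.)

Δl = 4 − 3 = +1; l_i + l_f = 7.
E1 (Δl = ±1): satisfied.
E2 (Δl = 0,±2, l_i+l_f ≥ 2): not satisfied.

E1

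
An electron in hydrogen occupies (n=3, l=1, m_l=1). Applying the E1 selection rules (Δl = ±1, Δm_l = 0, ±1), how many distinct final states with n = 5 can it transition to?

4

E1 requires Δl = ±1, so l_f ∈ {0, 2}; with 0 ≤ l_f ≤ n_f−1 = 4, the allowed l_f values are {0, 2}.
For l_f = 0: m_f ∈ {m_i−1, m_i, m_i+1} ∩ [−0, 0] = {0} → 1 state.
For l_f = 2: m_f ∈ {m_i−1, m_i, m_i+1} ∩ [−2, 2] = {0, 1, 2} → 3 states.
Total: 4.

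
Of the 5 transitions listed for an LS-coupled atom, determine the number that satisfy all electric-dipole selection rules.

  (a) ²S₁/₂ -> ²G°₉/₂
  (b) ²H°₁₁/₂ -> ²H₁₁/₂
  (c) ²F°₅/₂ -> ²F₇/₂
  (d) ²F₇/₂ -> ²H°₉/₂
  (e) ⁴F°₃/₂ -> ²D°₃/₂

2

(a) forbidden (ΔL, ΔJ fail)
(b) allowed
(c) allowed
(d) forbidden (ΔL fails)
(e) forbidden (parity, ΔS fail)
Total allowed: 2 of 5.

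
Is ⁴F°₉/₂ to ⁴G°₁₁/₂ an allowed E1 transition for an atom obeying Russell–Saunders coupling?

forbidden

Reading off the term symbols: S 3/2→3/2, L 3→4, J 9/2→11/2, parity odd→odd.
Parity must change: odd → odd — fails.
ΔS = 0: S: 3/2 → 3/2 — ok.
ΔL = 0, ±1 (not L=0↔0): L: 3 → 4, ΔL = +1 — ok.
ΔJ = 0, ±1 (not J=0↔0): J: 9/2 → 11/2, ΔJ = +1 — ok.
Rule(s) violated: parity.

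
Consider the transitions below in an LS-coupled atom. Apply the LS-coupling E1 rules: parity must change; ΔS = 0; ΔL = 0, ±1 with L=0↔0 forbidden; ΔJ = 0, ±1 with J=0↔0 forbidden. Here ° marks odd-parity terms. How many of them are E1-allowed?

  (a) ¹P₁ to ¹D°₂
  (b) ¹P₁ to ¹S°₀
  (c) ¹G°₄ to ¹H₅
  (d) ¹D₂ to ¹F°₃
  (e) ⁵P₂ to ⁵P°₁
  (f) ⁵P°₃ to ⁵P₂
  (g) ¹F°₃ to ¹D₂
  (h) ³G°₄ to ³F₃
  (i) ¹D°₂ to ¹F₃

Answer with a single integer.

(a) allowed
(b) allowed
(c) allowed
(d) allowed
(e) allowed
(f) allowed
(g) allowed
(h) allowed
(i) allowed
Total allowed: 9 of 9.

9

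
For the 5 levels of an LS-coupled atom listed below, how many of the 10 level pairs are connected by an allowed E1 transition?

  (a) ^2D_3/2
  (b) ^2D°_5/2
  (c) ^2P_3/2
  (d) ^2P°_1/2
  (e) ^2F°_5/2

(a)–(b): allowed.
(a)–(c): forbidden (parity).
(a)–(d): allowed.
(a)–(e): allowed.
(b)–(c): allowed.
(b)–(d): forbidden (parity, ΔJ).
(b)–(e): forbidden (parity).
(c)–(d): allowed.
(c)–(e): forbidden (ΔL).
(d)–(e): forbidden (parity, ΔL, ΔJ).
Allowed pairs: 5 of 10.

5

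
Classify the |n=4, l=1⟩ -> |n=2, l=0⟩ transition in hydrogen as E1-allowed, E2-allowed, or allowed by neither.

Δl = 0 − 1 = -1; l_i + l_f = 1.
E1 (Δl = ±1): satisfied.
E2 (Δl = 0,±2, l_i+l_f ≥ 2): not satisfied.

E1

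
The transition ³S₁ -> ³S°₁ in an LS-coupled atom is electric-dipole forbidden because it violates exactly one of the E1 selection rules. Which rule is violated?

the L=0 ↔ L=0 exclusion

Parity must change: even → odd — ✓.
ΔS = 0: S: 1 → 1 — ✓.
ΔL = 0, ±1 (not L=0↔0): L: 0 → 0, ΔL = +0 — ✗.
ΔJ = 0, ±1 (not J=0↔0): J: 1 → 1, ΔJ = +0 — ✓.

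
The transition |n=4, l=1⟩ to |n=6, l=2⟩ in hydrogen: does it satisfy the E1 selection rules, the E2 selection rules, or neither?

Δl = 2 − 1 = +1; l_i + l_f = 3.
E1 (Δl = ±1): satisfied.
E2 (Δl = 0,±2, l_i+l_f ≥ 2): not satisfied.

E1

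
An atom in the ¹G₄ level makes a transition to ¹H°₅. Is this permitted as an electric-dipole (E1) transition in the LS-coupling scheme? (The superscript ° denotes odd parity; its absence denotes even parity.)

Reading off the term symbols: S 0→0, L 4→5, J 4→5, parity even→odd.
Parity must change: even → odd — passes.
ΔS = 0: S: 0 → 0 — passes.
ΔL = 0, ±1 (not L=0↔0): L: 4 → 5, ΔL = +1 — passes.
ΔJ = 0, ±1 (not J=0↔0): J: 4 → 5, ΔJ = +1 — passes.
All four E1 rules are satisfied.

allowed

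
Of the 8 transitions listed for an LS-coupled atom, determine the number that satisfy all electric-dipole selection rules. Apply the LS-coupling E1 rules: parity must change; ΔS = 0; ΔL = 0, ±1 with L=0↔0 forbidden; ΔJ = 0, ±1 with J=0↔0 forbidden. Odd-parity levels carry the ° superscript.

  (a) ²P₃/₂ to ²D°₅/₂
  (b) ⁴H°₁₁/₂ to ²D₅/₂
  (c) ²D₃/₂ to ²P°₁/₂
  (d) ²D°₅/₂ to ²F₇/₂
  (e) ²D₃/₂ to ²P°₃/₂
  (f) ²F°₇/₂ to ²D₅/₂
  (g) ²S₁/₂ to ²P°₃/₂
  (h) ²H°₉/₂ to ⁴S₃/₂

(a) allowed
(b) forbidden (ΔS, ΔL, ΔJ fail)
(c) allowed
(d) allowed
(e) allowed
(f) allowed
(g) allowed
(h) forbidden (ΔS, ΔL, ΔJ fail)
Total allowed: 6 of 8.

6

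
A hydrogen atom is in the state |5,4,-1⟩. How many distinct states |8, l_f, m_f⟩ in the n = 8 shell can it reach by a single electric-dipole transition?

E1 requires Δl = ±1, so l_f ∈ {3, 5}; with 0 ≤ l_f ≤ n_f−1 = 7, the allowed l_f values are {3, 5}.
For l_f = 3: m_f ∈ {m_i−1, m_i, m_i+1} ∩ [−3, 3] = {-2, -1, 0} → 3 states.
For l_f = 5: m_f ∈ {m_i−1, m_i, m_i+1} ∩ [−5, 5] = {-2, -1, 0} → 3 states.
Total: 6.

6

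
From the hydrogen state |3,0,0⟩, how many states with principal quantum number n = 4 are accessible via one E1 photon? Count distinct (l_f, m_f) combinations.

E1 requires Δl = ±1, so l_f ∈ {-1, 1}; with 0 ≤ l_f ≤ n_f−1 = 3, the allowed l_f values are {1}.
For l_f = 1: m_f ∈ {m_i−1, m_i, m_i+1} ∩ [−1, 1] = {-1, 0, 1} → 3 states.
Total: 3.

3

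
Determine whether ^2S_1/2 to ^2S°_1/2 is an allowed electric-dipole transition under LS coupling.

Initial level: S=1/2, L=0, J=1/2, parity even. Final level: S=1/2, L=0, J=1/2, parity odd.
Parity must change: even → odd — satisfied.
ΔS = 0: S: 1/2 → 1/2 — satisfied.
ΔL = 0, ±1 (not L=0↔0): L: 0 → 0, ΔL = +0 — violated.
ΔJ = 0, ±1 (not J=0↔0): J: 1/2 → 1/2, ΔJ = +0 — satisfied.
Rule(s) violated: ΔL.

forbidden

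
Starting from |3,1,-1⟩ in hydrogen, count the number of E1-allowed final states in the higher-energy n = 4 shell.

4

E1 requires Δl = ±1, so l_f ∈ {0, 2}; with 0 ≤ l_f ≤ n_f−1 = 3, the allowed l_f values are {0, 2}.
For l_f = 0: m_f ∈ {m_i−1, m_i, m_i+1} ∩ [−0, 0] = {0} → 1 state.
For l_f = 2: m_f ∈ {m_i−1, m_i, m_i+1} ∩ [−2, 2] = {-2, -1, 0} → 3 states.
Total: 4.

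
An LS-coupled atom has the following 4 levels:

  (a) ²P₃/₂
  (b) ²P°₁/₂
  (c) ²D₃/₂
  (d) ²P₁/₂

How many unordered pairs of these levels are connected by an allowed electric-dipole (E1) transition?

3

(a)–(b): allowed.
(a)–(c): forbidden (parity).
(a)–(d): forbidden (parity).
(b)–(c): allowed.
(b)–(d): allowed.
(c)–(d): forbidden (parity).
Allowed pairs: 3 of 6.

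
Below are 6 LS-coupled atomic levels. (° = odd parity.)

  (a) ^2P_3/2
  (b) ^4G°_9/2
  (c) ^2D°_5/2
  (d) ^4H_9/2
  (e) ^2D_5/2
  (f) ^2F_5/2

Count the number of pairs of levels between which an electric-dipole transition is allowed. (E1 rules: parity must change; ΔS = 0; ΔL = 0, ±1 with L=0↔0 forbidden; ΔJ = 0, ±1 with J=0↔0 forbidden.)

4

(a)–(b): forbidden (ΔS, ΔL, ΔJ).
(a)–(c): allowed.
(a)–(d): forbidden (parity, ΔS, ΔL, ΔJ).
(a)–(e): forbidden (parity).
(a)–(f): forbidden (parity, ΔL).
(b)–(c): forbidden (parity, ΔS, ΔL, ΔJ).
(b)–(d): allowed.
(b)–(e): forbidden (ΔS, ΔL, ΔJ).
(b)–(f): forbidden (ΔS, ΔJ).
(c)–(d): forbidden (ΔS, ΔL, ΔJ).
(c)–(e): allowed.
(c)–(f): allowed.
(d)–(e): forbidden (parity, ΔS, ΔL, ΔJ).
(d)–(f): forbidden (parity, ΔS, ΔL, ΔJ).
(e)–(f): forbidden (parity).
Allowed pairs: 4 of 15.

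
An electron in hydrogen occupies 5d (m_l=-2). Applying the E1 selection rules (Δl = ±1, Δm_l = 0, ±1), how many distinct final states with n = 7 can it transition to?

E1 requires Δl = ±1, so l_f ∈ {1, 3}; with 0 ≤ l_f ≤ n_f−1 = 6, the allowed l_f values are {1, 3}.
For l_f = 1: m_f ∈ {m_i−1, m_i, m_i+1} ∩ [−1, 1] = {-1} → 1 state.
For l_f = 3: m_f ∈ {m_i−1, m_i, m_i+1} ∩ [−3, 3] = {-3, -2, -1} → 3 states.
Total: 4.

4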